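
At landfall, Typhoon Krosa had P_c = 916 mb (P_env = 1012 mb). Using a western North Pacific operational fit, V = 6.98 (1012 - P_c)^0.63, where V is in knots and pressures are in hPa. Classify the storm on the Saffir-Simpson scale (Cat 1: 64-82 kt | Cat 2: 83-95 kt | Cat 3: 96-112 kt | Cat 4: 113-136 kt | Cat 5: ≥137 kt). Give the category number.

ΔP = 1012 − 916 = 96 mb.
V ≈ 6.98 × 96^0.63 = 6.98 × 17.73 ≈ 124 kt.
124 kt falls in the Category 4 band.

4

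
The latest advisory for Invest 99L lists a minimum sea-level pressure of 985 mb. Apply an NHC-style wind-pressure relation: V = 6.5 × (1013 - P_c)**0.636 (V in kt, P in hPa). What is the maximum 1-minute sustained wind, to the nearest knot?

54 kt

ΔP = 1013 − 985 = 28 mb.
28^0.636 ≈ 8.325.
V ≈ 6.5 × 8.325 ≈ 54.1 kt.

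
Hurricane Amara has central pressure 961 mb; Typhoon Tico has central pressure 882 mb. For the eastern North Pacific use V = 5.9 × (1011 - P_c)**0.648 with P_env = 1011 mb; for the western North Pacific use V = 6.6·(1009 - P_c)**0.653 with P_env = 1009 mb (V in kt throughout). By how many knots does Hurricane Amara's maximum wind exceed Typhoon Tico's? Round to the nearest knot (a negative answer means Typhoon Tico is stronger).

Hurricane Amara: ΔP = 50; V ≈ 5.9 × 50^0.648 ≈ 74.44 kt.
Typhoon Tico: ΔP = 127; V ≈ 6.6 × 127^0.653 ≈ 156.07 kt.
Difference ≈ 74.44 − 156.07 = -81.63 → -82 kt.

-82 kt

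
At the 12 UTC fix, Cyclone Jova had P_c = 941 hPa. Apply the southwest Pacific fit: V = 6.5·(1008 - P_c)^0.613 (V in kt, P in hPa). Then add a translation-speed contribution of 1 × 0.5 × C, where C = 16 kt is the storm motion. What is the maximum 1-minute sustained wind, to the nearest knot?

94 kt

ΔP = 1008 − 941 = 67 hPa.
67^0.613 ≈ 13.164.
V ≈ 6.5 × 13.164 ≈ 85.6 kt.
Translation term: 1 × 0.5 × 16 = 8 kt.
Corrected V ≈ 93.6 kt → 94 kt.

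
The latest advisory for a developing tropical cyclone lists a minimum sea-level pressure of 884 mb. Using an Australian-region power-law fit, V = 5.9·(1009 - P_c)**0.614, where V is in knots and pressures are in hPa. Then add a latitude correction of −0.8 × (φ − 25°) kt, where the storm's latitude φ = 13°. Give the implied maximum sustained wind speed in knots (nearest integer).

124 kt

ΔP = 1009 − 884 = 125 mb.
125^0.614 ≈ 19.387.
V ≈ 5.9 × 19.387 ≈ 114.4 kt.
Latitude correction: −0.8 × (13 − 25) = 9.6 kt.
Corrected V ≈ 124 kt → 124 kt.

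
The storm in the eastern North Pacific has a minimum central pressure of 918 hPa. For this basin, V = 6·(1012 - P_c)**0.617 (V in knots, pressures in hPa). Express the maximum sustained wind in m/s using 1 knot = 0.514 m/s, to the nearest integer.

ΔP = 1012 − 918 = 94 hPa.
V ≈ 6 × 94^0.617 = 6 × 16.498 ≈ 98.985 kt.
98.985 × 0.514 ≈ 50.88 m/s → 51 m/s.

51 m/s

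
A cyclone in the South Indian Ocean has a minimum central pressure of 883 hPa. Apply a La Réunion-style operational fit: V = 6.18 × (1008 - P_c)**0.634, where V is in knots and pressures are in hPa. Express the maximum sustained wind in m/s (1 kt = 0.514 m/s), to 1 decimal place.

ΔP = 1008 − 883 = 125 hPa.
V ≈ 6.18 × 125^0.634 = 6.18 × 21.352 ≈ 131.956 kt.
131.956 × 0.514 ≈ 67.83 m/s → 67.8 m/s.

67.8 m/s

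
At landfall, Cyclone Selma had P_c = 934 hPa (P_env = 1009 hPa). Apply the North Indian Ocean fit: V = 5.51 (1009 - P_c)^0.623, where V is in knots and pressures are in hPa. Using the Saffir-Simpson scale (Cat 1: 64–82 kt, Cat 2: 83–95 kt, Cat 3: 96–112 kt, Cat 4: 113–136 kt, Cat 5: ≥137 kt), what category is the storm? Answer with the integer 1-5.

1

ΔP = 1009 − 934 = 75 hPa.
V ≈ 5.51 × 75^0.623 = 5.51 × 14.73 ≈ 81 kt.
81 kt falls in the Category 1 band.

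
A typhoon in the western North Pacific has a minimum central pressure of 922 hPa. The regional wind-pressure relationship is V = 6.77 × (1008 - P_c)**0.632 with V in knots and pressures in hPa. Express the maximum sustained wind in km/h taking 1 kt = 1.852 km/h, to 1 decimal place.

209.3 km/h

ΔP = 1008 − 922 = 86 hPa.
V ≈ 6.77 × 86^0.632 = 6.77 × 16.696 ≈ 113.029 kt.
113.029 × 1.852 ≈ 209.33 km/h → 209.3 km/h.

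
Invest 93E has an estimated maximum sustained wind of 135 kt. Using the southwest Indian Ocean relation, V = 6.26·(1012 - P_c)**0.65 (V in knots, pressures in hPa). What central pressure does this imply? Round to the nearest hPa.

899 hPa

ΔP = (V / 6.26)^(1/0.65) = (135/6.26)^1.538.
135/6.26 = 21.565; 21.565^1.538 ≈ 112.70 hPa.
P_c = 1012 − 112.70 = 899.30 ≈ 899 hPa.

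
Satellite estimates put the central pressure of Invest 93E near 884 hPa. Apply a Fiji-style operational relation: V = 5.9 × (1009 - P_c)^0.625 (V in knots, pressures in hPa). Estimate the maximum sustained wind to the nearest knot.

121 kt

ΔP = 1009 − 884 = 125 hPa.
125^0.625 ≈ 20.444.
V ≈ 5.9 × 20.444 ≈ 120.6 kt.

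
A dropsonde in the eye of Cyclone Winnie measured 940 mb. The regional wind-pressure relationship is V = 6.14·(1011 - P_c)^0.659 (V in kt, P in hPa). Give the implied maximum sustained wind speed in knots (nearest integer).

ΔP = 1011 − 940 = 71 mb.
71^0.659 ≈ 16.595.
V ≈ 6.14 × 16.595 ≈ 101.9 kt.

102 kt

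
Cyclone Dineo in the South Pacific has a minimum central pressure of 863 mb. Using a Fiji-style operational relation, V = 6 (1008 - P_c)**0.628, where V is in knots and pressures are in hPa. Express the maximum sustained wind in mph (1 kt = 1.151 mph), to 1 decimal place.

ΔP = 1008 − 863 = 145 mb.
V ≈ 6 × 145^0.628 = 6 × 22.769 ≈ 136.612 kt.
136.612 × 1.151 ≈ 157.24 mph → 157.2 mph.

157.2 mph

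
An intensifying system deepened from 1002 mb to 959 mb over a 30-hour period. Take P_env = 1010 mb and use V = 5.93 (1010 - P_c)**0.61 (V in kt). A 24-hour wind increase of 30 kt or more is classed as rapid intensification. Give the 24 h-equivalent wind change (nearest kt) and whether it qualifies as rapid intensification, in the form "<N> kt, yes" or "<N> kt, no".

V₁: ΔP = 8, V ≈ 5.93 × 8^0.61 ≈ 21.08 kt.
V₂: ΔP = 51, V ≈ 5.93 × 51^0.61 ≈ 65.26 kt.
ΔV over 30 h = 44.18 kt → 24 h equivalent = 44.18 × 24/30 ≈ 35.34 kt.
35 kt ≥ 30 kt ⇒ rapid intensification.

35 kt, yes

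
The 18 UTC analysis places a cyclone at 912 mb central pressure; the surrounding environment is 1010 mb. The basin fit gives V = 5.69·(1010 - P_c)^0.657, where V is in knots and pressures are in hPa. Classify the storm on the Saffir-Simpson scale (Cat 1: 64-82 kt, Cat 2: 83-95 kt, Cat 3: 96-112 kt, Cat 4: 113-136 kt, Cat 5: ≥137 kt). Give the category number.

ΔP = 1010 − 912 = 98 mb.
V ≈ 5.69 × 98^0.657 = 5.69 × 20.33 ≈ 116 kt.
116 kt falls in the Category 4 band.

4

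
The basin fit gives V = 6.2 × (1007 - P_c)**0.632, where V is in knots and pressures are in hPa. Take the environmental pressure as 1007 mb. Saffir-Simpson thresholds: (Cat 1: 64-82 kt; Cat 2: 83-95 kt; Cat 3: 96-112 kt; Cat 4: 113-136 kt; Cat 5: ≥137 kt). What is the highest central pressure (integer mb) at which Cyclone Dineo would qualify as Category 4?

Category 4 begins at V = 113 kt.
Required ΔP = (113/6.2)^(1/0.632) = 18.226^1.582 ≈ 98.80 mb.
P_c ≤ 1007 − 98.80 = 908.20, so the highest integer P_c is 908 mb.

908 mb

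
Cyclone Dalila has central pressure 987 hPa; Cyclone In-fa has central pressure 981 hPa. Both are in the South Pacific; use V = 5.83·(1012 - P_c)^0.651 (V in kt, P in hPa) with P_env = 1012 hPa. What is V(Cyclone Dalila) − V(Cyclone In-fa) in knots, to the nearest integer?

Cyclone Dalila: ΔP = 25; V ≈ 5.83 × 25^0.651 ≈ 47.39 kt.
Cyclone In-fa: ΔP = 31; V ≈ 5.83 × 31^0.651 ≈ 54.52 kt.
Difference ≈ 47.39 − 54.52 = -7.13 → -7 kt.

-7 kt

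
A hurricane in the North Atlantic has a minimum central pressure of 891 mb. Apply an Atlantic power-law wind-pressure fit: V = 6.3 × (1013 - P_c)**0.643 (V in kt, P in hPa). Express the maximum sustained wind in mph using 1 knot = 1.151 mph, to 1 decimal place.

ΔP = 1013 − 891 = 122 mb.
V ≈ 6.3 × 122^0.643 = 6.3 × 21.955 ≈ 138.315 kt.
138.315 × 1.151 ≈ 159.20 mph → 159.2 mph.

159.2 mph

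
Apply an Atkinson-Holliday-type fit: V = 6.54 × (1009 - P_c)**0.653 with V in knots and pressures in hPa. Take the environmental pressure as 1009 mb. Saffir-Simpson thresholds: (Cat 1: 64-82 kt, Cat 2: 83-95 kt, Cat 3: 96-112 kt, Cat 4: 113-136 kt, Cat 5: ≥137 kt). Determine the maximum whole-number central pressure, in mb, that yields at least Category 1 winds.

Category 1 begins at V = 64 kt.
Required ΔP = (64/6.54)^(1/0.653) = 9.786^1.531 ≈ 32.89 mb.
P_c ≤ 1009 − 32.89 = 976.11, so the highest integer P_c is 976 mb.

976 mb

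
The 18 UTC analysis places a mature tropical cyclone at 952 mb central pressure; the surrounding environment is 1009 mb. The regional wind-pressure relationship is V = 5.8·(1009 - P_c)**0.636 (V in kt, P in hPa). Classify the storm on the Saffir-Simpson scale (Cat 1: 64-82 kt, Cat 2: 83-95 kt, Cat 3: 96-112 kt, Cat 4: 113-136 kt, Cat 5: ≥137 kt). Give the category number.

ΔP = 1009 − 952 = 57 mb.
V ≈ 5.8 × 57^0.636 = 5.8 × 13.08 ≈ 76 kt.
76 kt falls in the Category 1 band.

1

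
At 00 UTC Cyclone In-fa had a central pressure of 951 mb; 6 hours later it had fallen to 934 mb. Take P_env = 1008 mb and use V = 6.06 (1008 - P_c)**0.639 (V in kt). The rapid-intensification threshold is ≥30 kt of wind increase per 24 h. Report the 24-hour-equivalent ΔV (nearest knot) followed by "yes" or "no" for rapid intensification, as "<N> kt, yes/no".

V₁: ΔP = 57, V ≈ 6.06 × 57^0.639 ≈ 80.26 kt.
V₂: ΔP = 74, V ≈ 6.06 × 74^0.639 ≈ 94.82 kt.
ΔV over 6 h = 14.56 kt → 24 h equivalent = 14.56 × 24/6 ≈ 58.24 kt.
58 kt ≥ 30 kt ⇒ rapid intensification.

58 kt, yes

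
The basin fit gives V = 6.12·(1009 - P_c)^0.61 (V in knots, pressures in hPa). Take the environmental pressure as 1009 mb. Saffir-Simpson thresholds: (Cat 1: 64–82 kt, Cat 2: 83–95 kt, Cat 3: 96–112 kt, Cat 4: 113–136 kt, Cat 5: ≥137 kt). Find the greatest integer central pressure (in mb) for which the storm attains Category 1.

962 mb

Category 1 begins at V = 64 kt.
Required ΔP = (64/6.12)^(1/0.61) = 10.458^1.639 ≈ 46.90 mb.
P_c ≤ 1009 − 46.90 = 962.10, so the highest integer P_c is 962 mb.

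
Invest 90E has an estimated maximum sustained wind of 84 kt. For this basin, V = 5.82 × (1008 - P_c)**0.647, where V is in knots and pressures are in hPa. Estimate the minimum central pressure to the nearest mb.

ΔP = (V / 5.82)^(1/0.647) = (84/5.82)^1.546.
84/5.82 = 14.433; 14.433^1.546 ≈ 61.93 mb.
P_c = 1008 − 61.93 = 946.07 ≈ 946 mb.

946 mb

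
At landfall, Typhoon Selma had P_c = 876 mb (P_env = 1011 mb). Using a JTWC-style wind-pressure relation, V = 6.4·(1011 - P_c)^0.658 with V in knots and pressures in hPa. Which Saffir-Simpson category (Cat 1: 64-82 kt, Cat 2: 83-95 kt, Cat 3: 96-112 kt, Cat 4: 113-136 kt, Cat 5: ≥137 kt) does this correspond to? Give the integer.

5

ΔP = 1011 − 876 = 135 mb.
V ≈ 6.4 × 135^0.658 = 6.4 × 25.22 ≈ 161 kt.
161 kt falls in the Category 5 band.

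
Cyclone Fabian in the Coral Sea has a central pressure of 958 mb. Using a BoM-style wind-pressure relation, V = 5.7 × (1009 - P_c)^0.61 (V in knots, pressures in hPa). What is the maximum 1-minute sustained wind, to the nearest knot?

63 kt

ΔP = 1009 − 958 = 51 mb.
51^0.61 ≈ 11.006.
V ≈ 5.7 × 11.006 ≈ 62.7 kt.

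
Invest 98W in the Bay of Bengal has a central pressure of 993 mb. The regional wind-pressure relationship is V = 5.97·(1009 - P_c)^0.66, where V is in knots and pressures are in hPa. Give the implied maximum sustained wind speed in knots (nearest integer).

ΔP = 1009 − 993 = 16 mb.
16^0.66 ≈ 6.233.
V ≈ 5.97 × 6.233 ≈ 37.2 kt.

37 kt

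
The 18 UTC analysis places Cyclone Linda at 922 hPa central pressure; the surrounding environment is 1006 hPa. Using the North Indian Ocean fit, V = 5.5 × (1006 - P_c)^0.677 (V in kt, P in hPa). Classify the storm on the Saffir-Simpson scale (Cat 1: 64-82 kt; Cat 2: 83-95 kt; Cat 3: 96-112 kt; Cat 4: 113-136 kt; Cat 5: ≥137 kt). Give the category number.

ΔP = 1006 − 922 = 84 hPa.
V ≈ 5.5 × 84^0.677 = 5.5 × 20.08 ≈ 110 kt.
110 kt falls in the Category 3 band.

3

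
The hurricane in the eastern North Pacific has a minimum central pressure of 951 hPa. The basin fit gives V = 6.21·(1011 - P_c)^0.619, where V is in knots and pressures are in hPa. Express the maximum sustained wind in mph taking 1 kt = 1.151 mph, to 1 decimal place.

ΔP = 1011 − 951 = 60 hPa.
V ≈ 6.21 × 60^0.619 = 6.21 × 12.609 ≈ 78.301 kt.
78.301 × 1.151 ≈ 90.12 mph → 90.1 mph.

90.1 mph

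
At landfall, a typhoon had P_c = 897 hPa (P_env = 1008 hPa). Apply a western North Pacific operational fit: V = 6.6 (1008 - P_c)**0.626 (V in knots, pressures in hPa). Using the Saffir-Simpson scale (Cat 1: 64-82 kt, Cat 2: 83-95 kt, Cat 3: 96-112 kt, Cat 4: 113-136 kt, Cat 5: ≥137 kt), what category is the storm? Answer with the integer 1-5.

4

ΔP = 1008 − 897 = 111 hPa.
V ≈ 6.6 × 111^0.626 = 6.6 × 19.07 ≈ 126 kt.
126 kt falls in the Category 4 band.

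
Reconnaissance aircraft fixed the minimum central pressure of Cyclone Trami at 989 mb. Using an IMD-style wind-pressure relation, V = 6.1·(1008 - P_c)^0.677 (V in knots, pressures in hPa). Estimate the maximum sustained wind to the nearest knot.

45 kt

ΔP = 1008 − 989 = 19 mb.
19^0.677 ≈ 7.340.
V ≈ 6.1 × 7.340 ≈ 44.8 kt.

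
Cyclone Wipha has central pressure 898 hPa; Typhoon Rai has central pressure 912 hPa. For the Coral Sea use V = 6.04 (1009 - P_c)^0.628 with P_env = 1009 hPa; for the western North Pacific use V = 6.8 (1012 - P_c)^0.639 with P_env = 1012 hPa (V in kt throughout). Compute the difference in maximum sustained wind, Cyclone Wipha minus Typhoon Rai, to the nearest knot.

Cyclone Wipha: ΔP = 111; V ≈ 6.04 × 111^0.628 ≈ 116.28 kt.
Typhoon Rai: ΔP = 100; V ≈ 6.8 × 100^0.639 ≈ 128.98 kt.
Difference ≈ 116.28 − 128.98 = -12.70 → -13 kt.

-13 kt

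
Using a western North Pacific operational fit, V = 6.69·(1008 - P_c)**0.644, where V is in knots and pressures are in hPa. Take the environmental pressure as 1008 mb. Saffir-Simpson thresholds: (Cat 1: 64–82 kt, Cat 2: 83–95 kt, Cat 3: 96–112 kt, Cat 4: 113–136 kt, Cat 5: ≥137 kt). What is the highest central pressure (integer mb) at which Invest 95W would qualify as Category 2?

Category 2 begins at V = 83 kt.
Required ΔP = (83/6.69)^(1/0.644) = 12.407^1.553 ≈ 49.91 mb.
P_c ≤ 1008 − 49.91 = 958.09, so the highest integer P_c is 958 mb.

958 mb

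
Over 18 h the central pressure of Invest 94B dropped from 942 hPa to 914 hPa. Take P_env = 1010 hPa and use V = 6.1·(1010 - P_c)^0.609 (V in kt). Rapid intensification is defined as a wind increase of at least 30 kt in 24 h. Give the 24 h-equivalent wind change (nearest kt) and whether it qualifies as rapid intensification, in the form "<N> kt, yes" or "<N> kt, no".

25 kt, no

V₁: ΔP = 68, V ≈ 6.1 × 68^0.609 ≈ 79.68 kt.
V₂: ΔP = 96, V ≈ 6.1 × 96^0.609 ≈ 98.30 kt.
ΔV over 18 h = 18.62 kt → 24 h equivalent = 18.62 × 24/18 ≈ 24.83 kt.
25 kt < 30 kt ⇒ not rapid intensification.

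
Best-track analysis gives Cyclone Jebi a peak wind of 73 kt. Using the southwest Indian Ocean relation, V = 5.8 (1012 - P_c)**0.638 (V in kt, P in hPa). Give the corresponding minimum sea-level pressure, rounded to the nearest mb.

959 mb

ΔP = (V / 5.8)^(1/0.638) = (73/5.8)^1.567.
73/5.8 = 12.586; 12.586^1.567 ≈ 52.96 mb.
P_c = 1012 − 52.96 = 959.04 ≈ 959 mb.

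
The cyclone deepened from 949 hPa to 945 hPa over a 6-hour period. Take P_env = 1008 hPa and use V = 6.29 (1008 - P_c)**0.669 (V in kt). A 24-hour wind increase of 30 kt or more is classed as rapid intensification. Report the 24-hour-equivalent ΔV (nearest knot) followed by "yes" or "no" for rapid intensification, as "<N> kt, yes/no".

17 kt, no

V₁: ΔP = 59, V ≈ 6.29 × 59^0.669 ≈ 96.24 kt.
V₂: ΔP = 63, V ≈ 6.29 × 63^0.669 ≈ 100.56 kt.
ΔV over 6 h = 4.32 kt → 24 h equivalent = 4.32 × 24/6 ≈ 17.28 kt.
17 kt < 30 kt ⇒ not rapid intensification.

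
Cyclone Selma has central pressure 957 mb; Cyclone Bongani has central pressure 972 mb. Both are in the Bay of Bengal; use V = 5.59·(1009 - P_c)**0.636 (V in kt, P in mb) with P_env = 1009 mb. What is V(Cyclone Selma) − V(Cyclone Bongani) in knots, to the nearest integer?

Cyclone Selma: ΔP = 52; V ≈ 5.59 × 52^0.636 ≈ 68.99 kt.
Cyclone Bongani: ΔP = 37; V ≈ 5.59 × 37^0.636 ≈ 55.56 kt.
Difference ≈ 68.99 − 55.56 = 13.43 → 13 kt.

13 kt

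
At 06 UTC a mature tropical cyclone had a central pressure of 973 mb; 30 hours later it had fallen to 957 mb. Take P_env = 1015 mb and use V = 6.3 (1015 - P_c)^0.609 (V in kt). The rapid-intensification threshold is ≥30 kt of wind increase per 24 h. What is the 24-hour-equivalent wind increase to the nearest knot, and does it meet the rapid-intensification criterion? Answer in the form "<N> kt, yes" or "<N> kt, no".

V₁: ΔP = 42, V ≈ 6.3 × 42^0.609 ≈ 61.36 kt.
V₂: ΔP = 58, V ≈ 6.3 × 58^0.609 ≈ 74.69 kt.
ΔV over 30 h = 13.33 kt → 24 h equivalent = 13.33 × 24/30 ≈ 10.66 kt.
11 kt < 30 kt ⇒ not rapid intensification.

11 kt, no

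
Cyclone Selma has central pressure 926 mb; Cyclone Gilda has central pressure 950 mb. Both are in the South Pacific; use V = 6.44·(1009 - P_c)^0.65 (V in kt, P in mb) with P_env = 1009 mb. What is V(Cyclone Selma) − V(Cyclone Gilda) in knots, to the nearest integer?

23 kt

Cyclone Selma: ΔP = 83; V ≈ 6.44 × 83^0.65 ≈ 113.84 kt.
Cyclone Gilda: ΔP = 59; V ≈ 6.44 × 59^0.65 ≈ 91.19 kt.
Difference ≈ 113.84 − 91.19 = 22.65 → 23 kt.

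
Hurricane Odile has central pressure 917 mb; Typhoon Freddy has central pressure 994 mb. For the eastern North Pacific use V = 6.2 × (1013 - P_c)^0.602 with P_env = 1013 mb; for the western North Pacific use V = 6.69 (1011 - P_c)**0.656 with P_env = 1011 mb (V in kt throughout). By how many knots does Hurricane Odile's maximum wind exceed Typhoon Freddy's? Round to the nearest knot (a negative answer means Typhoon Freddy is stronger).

Hurricane Odile: ΔP = 96; V ≈ 6.2 × 96^0.602 ≈ 96.77 kt.
Typhoon Freddy: ΔP = 17; V ≈ 6.69 × 17^0.656 ≈ 42.91 kt.
Difference ≈ 96.77 − 42.91 = 53.86 → 54 kt.

54 kt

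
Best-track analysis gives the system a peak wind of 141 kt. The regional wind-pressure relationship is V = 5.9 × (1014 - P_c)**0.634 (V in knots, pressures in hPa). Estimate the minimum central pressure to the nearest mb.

ΔP = (V / 5.9)^(1/0.634) = (141/5.9)^1.577.
141/5.9 = 23.898; 23.898^1.577 ≈ 149.31 mb.
P_c = 1014 − 149.31 = 864.69 ≈ 865 mb.

865 mb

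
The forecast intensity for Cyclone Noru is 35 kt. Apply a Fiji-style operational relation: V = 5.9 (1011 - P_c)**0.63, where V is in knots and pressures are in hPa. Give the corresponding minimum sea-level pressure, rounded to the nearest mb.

994 mb

ΔP = (V / 5.9)^(1/0.63) = (35/5.9)^1.587.
35/5.9 = 5.932; 5.932^1.587 ≈ 16.88 mb.
P_c = 1011 − 16.88 = 994.12 ≈ 994 mb.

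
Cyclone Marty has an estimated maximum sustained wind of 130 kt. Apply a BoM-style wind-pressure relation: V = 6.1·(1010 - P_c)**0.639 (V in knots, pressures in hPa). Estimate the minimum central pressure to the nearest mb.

ΔP = (V / 6.1)^(1/0.639) = (130/6.1)^1.565.
130/6.1 = 21.311; 21.311^1.565 ≈ 120.01 mb.
P_c = 1010 − 120.01 = 889.99 ≈ 890 mb.

890 mb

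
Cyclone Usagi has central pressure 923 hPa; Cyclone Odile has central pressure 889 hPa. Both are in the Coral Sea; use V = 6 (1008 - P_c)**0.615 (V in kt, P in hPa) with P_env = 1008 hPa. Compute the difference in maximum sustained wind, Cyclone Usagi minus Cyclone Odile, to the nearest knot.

Cyclone Usagi: ΔP = 85; V ≈ 6 × 85^0.615 ≈ 92.20 kt.
Cyclone Odile: ΔP = 119; V ≈ 6 × 119^0.615 ≈ 113.40 kt.
Difference ≈ 92.20 − 113.40 = -21.20 → -21 kt.

-21 kt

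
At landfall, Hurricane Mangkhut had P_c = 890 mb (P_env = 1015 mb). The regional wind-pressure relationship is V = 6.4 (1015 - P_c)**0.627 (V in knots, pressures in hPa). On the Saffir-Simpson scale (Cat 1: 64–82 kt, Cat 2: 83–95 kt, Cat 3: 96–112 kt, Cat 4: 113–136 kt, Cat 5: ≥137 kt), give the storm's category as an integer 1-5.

4

ΔP = 1015 − 890 = 125 mb.
V ≈ 6.4 × 125^0.627 = 6.4 × 20.64 ≈ 132 kt.
132 kt falls in the Category 4 band.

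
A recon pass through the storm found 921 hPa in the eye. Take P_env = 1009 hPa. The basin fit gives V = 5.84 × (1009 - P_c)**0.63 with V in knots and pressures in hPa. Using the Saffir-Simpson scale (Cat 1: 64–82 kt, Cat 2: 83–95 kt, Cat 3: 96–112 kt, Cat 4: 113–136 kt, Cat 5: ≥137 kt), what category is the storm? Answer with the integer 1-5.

ΔP = 1009 − 921 = 88 hPa.
V ≈ 5.84 × 88^0.63 = 5.84 × 16.79 ≈ 98 kt.
98 kt falls in the Category 3 band.

3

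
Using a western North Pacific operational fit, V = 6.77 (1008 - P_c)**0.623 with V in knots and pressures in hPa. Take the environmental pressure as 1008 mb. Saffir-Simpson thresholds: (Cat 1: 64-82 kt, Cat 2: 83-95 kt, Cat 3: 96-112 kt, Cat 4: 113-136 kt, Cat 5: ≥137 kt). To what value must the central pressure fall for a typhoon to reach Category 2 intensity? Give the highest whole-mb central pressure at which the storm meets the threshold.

952 mb

Category 2 begins at V = 83 kt.
Required ΔP = (83/6.77)^(1/0.623) = 12.260^1.605 ≈ 55.87 mb.
P_c ≤ 1008 − 55.87 = 952.13, so the highest integer P_c is 952 mb.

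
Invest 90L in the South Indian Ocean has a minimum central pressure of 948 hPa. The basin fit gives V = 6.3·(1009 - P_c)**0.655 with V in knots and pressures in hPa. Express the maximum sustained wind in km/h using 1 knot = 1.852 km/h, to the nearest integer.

ΔP = 1009 − 948 = 61 hPa.
V ≈ 6.3 × 61^0.655 = 6.3 × 14.770 ≈ 93.053 kt.
93.053 × 1.852 ≈ 172.33 km/h → 172 km/h.

172 km/h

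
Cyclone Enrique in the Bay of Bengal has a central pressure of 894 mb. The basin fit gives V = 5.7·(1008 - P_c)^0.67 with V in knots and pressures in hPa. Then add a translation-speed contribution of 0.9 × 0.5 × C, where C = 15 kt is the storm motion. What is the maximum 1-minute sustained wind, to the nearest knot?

ΔP = 1008 − 894 = 114 mb.
114^0.67 ≈ 23.885.
V ≈ 5.7 × 23.885 ≈ 136.1 kt.
Translation term: 0.9 × 0.5 × 15 = 6.75 kt.
Corrected V ≈ 142.85 kt → 143 kt.

143 kt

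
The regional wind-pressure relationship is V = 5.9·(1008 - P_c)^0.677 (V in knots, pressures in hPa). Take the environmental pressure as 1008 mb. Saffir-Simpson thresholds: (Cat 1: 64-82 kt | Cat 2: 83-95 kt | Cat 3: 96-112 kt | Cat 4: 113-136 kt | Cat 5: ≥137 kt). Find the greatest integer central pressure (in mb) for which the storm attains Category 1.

974 mb

Category 1 begins at V = 64 kt.
Required ΔP = (64/5.9)^(1/0.677) = 10.847^1.477 ≈ 33.83 mb.
P_c ≤ 1008 − 33.83 = 974.17, so the highest integer P_c is 974 mb.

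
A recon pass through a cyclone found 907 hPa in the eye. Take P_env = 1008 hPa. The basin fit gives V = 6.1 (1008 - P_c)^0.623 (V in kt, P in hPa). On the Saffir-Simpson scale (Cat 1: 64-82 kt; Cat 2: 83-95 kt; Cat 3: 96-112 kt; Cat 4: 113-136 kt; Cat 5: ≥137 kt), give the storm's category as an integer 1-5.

3

ΔP = 1008 − 907 = 101 hPa.
V ≈ 6.1 × 101^0.623 = 6.1 × 17.73 ≈ 108 kt.
108 kt falls in the Category 3 band.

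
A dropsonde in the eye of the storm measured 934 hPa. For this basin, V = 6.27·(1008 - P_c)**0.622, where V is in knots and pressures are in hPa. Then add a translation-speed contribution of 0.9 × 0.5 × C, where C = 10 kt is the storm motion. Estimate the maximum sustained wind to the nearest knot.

ΔP = 1008 − 934 = 74 hPa.
74^0.622 ≈ 14.543.
V ≈ 6.27 × 14.543 ≈ 91.2 kt.
Translation term: 0.9 × 0.5 × 10 = 4.5 kt.
Corrected V ≈ 95.7 kt → 96 kt.

96 kt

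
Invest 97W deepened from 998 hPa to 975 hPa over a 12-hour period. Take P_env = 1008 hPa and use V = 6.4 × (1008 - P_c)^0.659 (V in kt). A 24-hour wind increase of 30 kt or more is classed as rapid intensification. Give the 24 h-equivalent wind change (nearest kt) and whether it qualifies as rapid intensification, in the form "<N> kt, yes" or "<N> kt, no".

70 kt, yes

V₁: ΔP = 10, V ≈ 6.4 × 10^0.659 ≈ 29.19 kt.
V₂: ΔP = 33, V ≈ 6.4 × 33^0.659 ≈ 64.10 kt.
ΔV over 12 h = 34.91 kt → 24 h equivalent = 34.91 × 24/12 ≈ 69.82 kt.
70 kt ≥ 30 kt ⇒ rapid intensification.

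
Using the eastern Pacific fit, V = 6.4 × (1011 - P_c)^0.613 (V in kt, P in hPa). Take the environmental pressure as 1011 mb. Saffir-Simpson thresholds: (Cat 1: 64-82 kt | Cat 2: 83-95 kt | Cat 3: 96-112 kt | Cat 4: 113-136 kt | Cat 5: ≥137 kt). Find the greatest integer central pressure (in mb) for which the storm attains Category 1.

968 mb

Category 1 begins at V = 64 kt.
Required ΔP = (64/6.4)^(1/0.613) = 10.000^1.631 ≈ 42.79 mb.
P_c ≤ 1011 − 42.79 = 968.21, so the highest integer P_c is 968 mb.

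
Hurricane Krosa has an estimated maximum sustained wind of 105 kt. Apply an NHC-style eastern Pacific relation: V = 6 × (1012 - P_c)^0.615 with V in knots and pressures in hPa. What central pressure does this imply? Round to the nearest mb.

ΔP = (V / 6)^(1/0.615) = (105/6)^1.626.
105/6 = 17.500; 17.500^1.626 ≈ 105.00 mb.
P_c = 1012 − 105.00 = 907.00 ≈ 907 mb.

907 mb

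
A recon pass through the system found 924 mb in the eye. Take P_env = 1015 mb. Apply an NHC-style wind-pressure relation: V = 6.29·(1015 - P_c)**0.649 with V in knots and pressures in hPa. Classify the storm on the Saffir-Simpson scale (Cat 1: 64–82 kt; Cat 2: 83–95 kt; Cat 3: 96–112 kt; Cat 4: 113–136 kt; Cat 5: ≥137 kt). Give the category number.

ΔP = 1015 − 924 = 91 mb.
V ≈ 6.29 × 91^0.649 = 6.29 × 18.68 ≈ 118 kt.
118 kt falls in the Category 4 band.

4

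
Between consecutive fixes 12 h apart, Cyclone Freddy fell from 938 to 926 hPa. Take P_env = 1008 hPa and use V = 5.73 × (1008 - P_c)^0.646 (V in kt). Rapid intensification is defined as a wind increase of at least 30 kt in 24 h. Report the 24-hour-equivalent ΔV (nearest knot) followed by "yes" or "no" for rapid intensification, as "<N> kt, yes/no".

19 kt, no

V₁: ΔP = 70, V ≈ 5.73 × 70^0.646 ≈ 89.14 kt.
V₂: ΔP = 82, V ≈ 5.73 × 82^0.646 ≈ 98.74 kt.
ΔV over 12 h = 9.60 kt → 24 h equivalent = 9.60 × 24/12 ≈ 19.20 kt.
19 kt < 30 kt ⇒ not rapid intensification.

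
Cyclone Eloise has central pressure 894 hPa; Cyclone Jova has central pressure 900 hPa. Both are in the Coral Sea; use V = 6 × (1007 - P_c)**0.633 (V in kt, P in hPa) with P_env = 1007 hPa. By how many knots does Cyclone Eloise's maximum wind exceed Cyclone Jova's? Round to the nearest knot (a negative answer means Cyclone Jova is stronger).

4 kt

Cyclone Eloise: ΔP = 113; V ≈ 6 × 113^0.633 ≈ 119.61 kt.
Cyclone Jova: ΔP = 107; V ≈ 6 × 107^0.633 ≈ 115.55 kt.
Difference ≈ 119.61 − 115.55 = 4.06 → 4 kt.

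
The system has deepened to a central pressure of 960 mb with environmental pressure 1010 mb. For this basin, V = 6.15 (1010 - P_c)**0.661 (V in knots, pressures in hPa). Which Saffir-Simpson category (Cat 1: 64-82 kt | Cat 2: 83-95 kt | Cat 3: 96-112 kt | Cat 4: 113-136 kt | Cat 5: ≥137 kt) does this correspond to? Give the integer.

ΔP = 1010 − 960 = 50 mb.
V ≈ 6.15 × 50^0.661 = 6.15 × 13.27 ≈ 82 kt.
82 kt falls in the Category 1 band.

1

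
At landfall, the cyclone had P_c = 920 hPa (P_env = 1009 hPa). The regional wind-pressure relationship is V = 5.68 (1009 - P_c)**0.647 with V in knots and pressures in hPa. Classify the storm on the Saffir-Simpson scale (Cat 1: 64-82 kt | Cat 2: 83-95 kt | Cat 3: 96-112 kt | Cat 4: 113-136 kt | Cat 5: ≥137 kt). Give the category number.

3

ΔP = 1009 − 920 = 89 hPa.
V ≈ 5.68 × 89^0.647 = 5.68 × 18.25 ≈ 104 kt.
104 kt falls in the Category 3 band.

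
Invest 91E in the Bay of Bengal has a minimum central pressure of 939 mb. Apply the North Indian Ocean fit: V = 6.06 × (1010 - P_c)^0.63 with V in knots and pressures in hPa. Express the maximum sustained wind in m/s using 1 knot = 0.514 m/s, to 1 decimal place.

ΔP = 1010 − 939 = 71 mb.
V ≈ 6.06 × 71^0.63 = 6.06 × 14.665 ≈ 88.872 kt.
88.872 × 0.514 ≈ 45.68 m/s → 45.7 m/s.

45.7 m/s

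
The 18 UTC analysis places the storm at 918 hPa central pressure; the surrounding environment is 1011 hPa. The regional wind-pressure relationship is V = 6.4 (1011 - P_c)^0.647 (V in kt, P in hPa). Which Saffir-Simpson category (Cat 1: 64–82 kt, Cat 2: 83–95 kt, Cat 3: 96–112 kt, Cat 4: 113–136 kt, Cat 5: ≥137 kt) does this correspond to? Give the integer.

4

ΔP = 1011 − 918 = 93 hPa.
V ≈ 6.4 × 93^0.647 = 6.4 × 18.78 ≈ 120 kt.
120 kt falls in the Category 4 band.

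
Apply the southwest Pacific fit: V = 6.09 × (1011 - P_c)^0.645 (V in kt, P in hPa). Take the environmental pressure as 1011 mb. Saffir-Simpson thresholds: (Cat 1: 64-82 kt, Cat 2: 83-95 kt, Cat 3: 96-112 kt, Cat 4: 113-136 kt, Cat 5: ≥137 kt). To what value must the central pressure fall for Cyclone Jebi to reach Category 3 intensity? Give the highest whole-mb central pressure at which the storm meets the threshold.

Category 3 begins at V = 96 kt.
Required ΔP = (96/6.09)^(1/0.645) = 15.764^1.550 ≈ 71.92 mb.
P_c ≤ 1011 − 71.92 = 939.08, so the highest integer P_c is 939 mb.

939 mb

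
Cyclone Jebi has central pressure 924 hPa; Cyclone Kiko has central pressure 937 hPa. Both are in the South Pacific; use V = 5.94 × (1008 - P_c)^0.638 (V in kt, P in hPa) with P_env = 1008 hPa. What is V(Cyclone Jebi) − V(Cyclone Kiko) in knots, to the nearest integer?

Cyclone Jebi: ΔP = 84; V ≈ 5.94 × 84^0.638 ≈ 100.34 kt.
Cyclone Kiko: ΔP = 71; V ≈ 5.94 × 71^0.638 ≈ 90.13 kt.
Difference ≈ 100.34 − 90.13 = 10.21 → 10 kt.

10 kt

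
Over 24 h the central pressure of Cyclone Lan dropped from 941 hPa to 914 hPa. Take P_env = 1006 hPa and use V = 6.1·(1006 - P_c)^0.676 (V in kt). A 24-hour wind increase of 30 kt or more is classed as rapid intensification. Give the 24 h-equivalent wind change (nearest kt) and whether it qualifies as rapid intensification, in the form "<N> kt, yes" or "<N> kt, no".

27 kt, no

V₁: ΔP = 65, V ≈ 6.1 × 65^0.676 ≈ 102.53 kt.
V₂: ΔP = 92, V ≈ 6.1 × 92^0.676 ≈ 129.67 kt.
ΔV over 24 h = 27.14 kt → 24 h equivalent = 27.14 × 24/24 ≈ 27.14 kt.
27 kt < 30 kt ⇒ not rapid intensification.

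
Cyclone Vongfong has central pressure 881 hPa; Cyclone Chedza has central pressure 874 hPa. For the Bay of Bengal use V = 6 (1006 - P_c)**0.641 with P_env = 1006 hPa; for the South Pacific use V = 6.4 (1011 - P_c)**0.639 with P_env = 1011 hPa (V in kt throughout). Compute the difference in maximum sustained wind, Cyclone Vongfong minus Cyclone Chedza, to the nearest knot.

Cyclone Vongfong: ΔP = 125; V ≈ 6 × 125^0.641 ≈ 132.52 kt.
Cyclone Chedza: ΔP = 137; V ≈ 6.4 × 137^0.639 ≈ 148.44 kt.
Difference ≈ 132.52 − 148.44 = -15.92 → -16 kt.

-16 kt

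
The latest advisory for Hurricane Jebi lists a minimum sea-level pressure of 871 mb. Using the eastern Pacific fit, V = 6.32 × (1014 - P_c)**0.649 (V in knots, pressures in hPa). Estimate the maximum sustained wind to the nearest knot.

158 kt

ΔP = 1014 − 871 = 143 mb.
143^0.649 ≈ 25.050.
V ≈ 6.32 × 25.050 ≈ 158.3 kt.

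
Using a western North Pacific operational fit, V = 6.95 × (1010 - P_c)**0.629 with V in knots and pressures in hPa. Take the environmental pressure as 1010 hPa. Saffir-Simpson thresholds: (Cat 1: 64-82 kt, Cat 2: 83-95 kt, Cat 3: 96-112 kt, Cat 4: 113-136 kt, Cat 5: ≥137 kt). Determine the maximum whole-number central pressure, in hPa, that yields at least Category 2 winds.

958 hPa

Category 2 begins at V = 83 kt.
Required ΔP = (83/6.95)^(1/0.629) = 11.942^1.590 ≈ 51.57 hPa.
P_c ≤ 1010 − 51.57 = 958.43, so the highest integer P_c is 958 hPa.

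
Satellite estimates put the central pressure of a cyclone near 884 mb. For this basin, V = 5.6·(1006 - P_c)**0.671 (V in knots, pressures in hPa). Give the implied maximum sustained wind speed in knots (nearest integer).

141 kt

ΔP = 1006 − 884 = 122 mb.
122^0.671 ≈ 25.116.
V ≈ 5.6 × 25.116 ≈ 140.6 kt.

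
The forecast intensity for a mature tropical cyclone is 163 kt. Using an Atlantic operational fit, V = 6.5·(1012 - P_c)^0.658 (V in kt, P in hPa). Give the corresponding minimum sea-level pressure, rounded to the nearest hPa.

ΔP = (V / 6.5)^(1/0.658) = (163/6.5)^1.520.
163/6.5 = 25.077; 25.077^1.520 ≈ 133.83 hPa.
P_c = 1012 − 133.83 = 878.17 ≈ 878 hPa.

878 hPa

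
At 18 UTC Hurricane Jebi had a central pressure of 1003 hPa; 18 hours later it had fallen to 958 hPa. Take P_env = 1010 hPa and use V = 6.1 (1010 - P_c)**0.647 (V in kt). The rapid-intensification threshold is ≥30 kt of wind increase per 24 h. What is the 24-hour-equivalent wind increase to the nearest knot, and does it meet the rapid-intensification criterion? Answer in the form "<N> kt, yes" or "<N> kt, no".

V₁: ΔP = 7, V ≈ 6.1 × 7^0.647 ≈ 21.48 kt.
V₂: ΔP = 52, V ≈ 6.1 × 52^0.647 ≈ 78.63 kt.
ΔV over 18 h = 57.15 kt → 24 h equivalent = 57.15 × 24/18 ≈ 76.20 kt.
76 kt ≥ 30 kt ⇒ rapid intensification.

76 kt, yes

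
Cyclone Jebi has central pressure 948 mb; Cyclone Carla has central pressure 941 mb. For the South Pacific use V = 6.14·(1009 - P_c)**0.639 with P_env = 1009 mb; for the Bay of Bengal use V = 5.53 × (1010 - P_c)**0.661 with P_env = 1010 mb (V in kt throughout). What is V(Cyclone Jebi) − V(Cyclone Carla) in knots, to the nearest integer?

Cyclone Jebi: ΔP = 61; V ≈ 6.14 × 61^0.639 ≈ 84.92 kt.
Cyclone Carla: ΔP = 69; V ≈ 5.53 × 69^0.661 ≈ 90.82 kt.
Difference ≈ 84.92 − 90.82 = -5.90 → -6 kt.

-6 kt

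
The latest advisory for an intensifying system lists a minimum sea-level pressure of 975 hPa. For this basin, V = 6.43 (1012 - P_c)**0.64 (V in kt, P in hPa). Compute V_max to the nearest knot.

ΔP = 1012 − 975 = 37 hPa.
37^0.64 ≈ 10.084.
V ≈ 6.43 × 10.084 ≈ 64.8 kt.

65 kt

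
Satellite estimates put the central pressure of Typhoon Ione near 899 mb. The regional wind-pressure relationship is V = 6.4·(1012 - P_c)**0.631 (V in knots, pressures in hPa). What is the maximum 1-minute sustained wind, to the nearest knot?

ΔP = 1012 − 899 = 113 mb.
113^0.631 ≈ 19.747.
V ≈ 6.4 × 19.747 ≈ 126.4 kt.

126 kt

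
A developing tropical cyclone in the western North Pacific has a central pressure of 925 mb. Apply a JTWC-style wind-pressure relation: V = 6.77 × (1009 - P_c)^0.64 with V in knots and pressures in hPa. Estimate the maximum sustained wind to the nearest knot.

ΔP = 1009 − 925 = 84 mb.
84^0.64 ≈ 17.043.
V ≈ 6.77 × 17.043 ≈ 115.4 kt.

115 kt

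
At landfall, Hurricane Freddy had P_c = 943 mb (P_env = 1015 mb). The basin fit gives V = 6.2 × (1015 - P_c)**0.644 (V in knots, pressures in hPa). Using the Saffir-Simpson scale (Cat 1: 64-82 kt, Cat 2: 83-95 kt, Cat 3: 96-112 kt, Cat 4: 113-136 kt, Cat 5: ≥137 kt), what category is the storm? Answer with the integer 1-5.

3

ΔP = 1015 − 943 = 72 mb.
V ≈ 6.2 × 72^0.644 = 6.2 × 15.71 ≈ 97 kt.
97 kt falls in the Category 3 band.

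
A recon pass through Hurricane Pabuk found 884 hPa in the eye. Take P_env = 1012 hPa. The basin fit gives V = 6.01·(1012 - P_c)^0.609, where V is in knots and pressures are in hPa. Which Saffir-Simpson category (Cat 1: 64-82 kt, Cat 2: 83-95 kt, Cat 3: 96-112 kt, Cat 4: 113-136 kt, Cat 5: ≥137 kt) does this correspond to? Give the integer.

4

ΔP = 1012 − 884 = 128 hPa.
V ≈ 6.01 × 128^0.609 = 6.01 × 19.20 ≈ 115 kt.
115 kt falls in the Category 4 band.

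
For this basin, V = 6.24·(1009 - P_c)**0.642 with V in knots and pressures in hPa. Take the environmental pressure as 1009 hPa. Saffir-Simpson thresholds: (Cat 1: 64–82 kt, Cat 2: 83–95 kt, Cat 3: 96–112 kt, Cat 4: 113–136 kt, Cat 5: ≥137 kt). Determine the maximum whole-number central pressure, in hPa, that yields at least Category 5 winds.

886 hPa

Category 5 begins at V = 137 kt.
Required ΔP = (137/6.24)^(1/0.642) = 21.955^1.558 ≈ 122.92 hPa.
P_c ≤ 1009 − 122.92 = 886.08, so the highest integer P_c is 886 hPa.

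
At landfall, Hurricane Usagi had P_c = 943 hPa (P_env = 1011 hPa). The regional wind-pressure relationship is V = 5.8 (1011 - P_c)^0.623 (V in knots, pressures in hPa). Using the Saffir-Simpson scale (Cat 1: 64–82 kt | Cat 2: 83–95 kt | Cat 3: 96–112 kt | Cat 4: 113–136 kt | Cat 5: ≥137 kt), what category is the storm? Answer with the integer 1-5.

1

ΔP = 1011 − 943 = 68 hPa.
V ≈ 5.8 × 68^0.623 = 5.8 × 13.86 ≈ 80 kt.
80 kt falls in the Category 1 band.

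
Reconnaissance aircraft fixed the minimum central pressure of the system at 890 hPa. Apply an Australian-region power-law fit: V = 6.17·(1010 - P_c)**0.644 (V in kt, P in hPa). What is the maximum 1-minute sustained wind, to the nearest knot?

ΔP = 1010 − 890 = 120 hPa.
120^0.644 ≈ 21.827.
V ≈ 6.17 × 21.827 ≈ 134.7 kt.

135 kt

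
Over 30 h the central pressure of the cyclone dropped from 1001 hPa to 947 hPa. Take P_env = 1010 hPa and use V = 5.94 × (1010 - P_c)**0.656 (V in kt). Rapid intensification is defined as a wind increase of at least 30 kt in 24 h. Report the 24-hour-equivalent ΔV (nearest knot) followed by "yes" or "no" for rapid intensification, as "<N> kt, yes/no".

52 kt, yes

V₁: ΔP = 9, V ≈ 5.94 × 9^0.656 ≈ 25.11 kt.
V₂: ΔP = 63, V ≈ 5.94 × 63^0.656 ≈ 89.98 kt.
ΔV over 30 h = 64.87 kt → 24 h equivalent = 64.87 × 24/30 ≈ 51.90 kt.
52 kt ≥ 30 kt ⇒ rapid intensification.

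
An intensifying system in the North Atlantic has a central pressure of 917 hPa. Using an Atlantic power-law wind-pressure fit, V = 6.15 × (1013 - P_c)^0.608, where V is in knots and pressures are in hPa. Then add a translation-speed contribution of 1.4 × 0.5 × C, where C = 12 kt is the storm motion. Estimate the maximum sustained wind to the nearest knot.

107 kt

ΔP = 1013 − 917 = 96 hPa.
96^0.608 ≈ 16.041.
V ≈ 6.15 × 16.041 ≈ 98.6 kt.
Translation term: 1.4 × 0.5 × 12 = 8.4 kt.
Corrected V ≈ 107 kt → 107 kt.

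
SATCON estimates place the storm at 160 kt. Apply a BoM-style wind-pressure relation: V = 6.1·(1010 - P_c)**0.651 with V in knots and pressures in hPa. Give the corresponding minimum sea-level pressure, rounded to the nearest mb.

ΔP = (V / 6.1)^(1/0.651) = (160/6.1)^1.536.
160/6.1 = 26.230; 26.230^1.536 ≈ 151.15 mb.
P_c = 1010 − 151.15 = 858.85 ≈ 859 mb.

859 mb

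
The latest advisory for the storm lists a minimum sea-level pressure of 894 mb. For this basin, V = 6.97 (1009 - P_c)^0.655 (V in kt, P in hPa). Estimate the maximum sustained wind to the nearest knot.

156 kt

ΔP = 1009 − 894 = 115 mb.
115^0.655 ≈ 22.375.
V ≈ 6.97 × 22.375 ≈ 156.0 kt.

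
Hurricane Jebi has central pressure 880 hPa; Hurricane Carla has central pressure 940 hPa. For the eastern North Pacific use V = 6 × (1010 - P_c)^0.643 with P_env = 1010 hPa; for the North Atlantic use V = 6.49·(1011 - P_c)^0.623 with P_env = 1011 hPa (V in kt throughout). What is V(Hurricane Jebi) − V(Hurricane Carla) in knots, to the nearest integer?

45 kt

Hurricane Jebi: ΔP = 130; V ≈ 6 × 130^0.643 ≈ 137.22 kt.
Hurricane Carla: ΔP = 71; V ≈ 6.49 × 71^0.623 ≈ 92.38 kt.
Difference ≈ 137.22 − 92.38 = 44.84 → 45 kt.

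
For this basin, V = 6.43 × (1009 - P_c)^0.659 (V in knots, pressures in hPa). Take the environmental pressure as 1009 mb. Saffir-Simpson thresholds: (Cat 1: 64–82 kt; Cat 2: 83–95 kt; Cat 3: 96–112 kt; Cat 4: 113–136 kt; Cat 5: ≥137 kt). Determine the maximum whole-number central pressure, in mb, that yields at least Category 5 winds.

905 mb

Category 5 begins at V = 137 kt.
Required ΔP = (137/6.43)^(1/0.659) = 21.306^1.517 ≈ 103.74 mb.
P_c ≤ 1009 − 103.74 = 905.26, so the highest integer P_c is 905 mb.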